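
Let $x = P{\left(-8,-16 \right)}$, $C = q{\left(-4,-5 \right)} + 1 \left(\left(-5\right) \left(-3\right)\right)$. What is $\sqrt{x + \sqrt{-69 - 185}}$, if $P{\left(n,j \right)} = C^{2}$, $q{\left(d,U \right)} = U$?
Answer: $\sqrt{100 + i \sqrt{254}} \approx 10.031 + 0.79437 i$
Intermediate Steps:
$C = 10$ ($C = -5 + 1 \left(\left(-5\right) \left(-3\right)\right) = -5 + 1 \cdot 15 = -5 + 15 = 10$)
$P{\left(n,j \right)} = 100$ ($P{\left(n,j \right)} = 10^{2} = 100$)
$x = 100$
$\sqrt{x + \sqrt{-69 - 185}} = \sqrt{100 + \sqrt{-69 - 185}} = \sqrt{100 + \sqrt{-254}} = \sqrt{100 + i \sqrt{254}}$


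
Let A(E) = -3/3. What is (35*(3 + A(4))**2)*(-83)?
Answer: -11620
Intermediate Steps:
A(E) = -1 (A(E) = -3*1/3 = -1)
(35*(3 + A(4))**2)*(-83) = (35*(3 - 1)**2)*(-83) = (35*2**2)*(-83) = (35*4)*(-83) = 140*(-83) = -11620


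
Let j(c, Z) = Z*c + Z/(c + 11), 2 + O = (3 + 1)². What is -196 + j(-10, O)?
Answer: -322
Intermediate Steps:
O = 14 (O = -2 + (3 + 1)² = -2 + 4² = -2 + 16 = 14)
j(c, Z) = Z*c + Z/(11 + c)
-196 + j(-10, O) = -196 + 14*(1 + (-10)² + 11*(-10))/(11 - 10) = -196 + 14*(1 + 100 - 110)/1 = -196 + 14*1*(-9) = -196 - 126 = -322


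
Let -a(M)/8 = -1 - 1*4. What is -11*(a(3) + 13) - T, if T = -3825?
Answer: 3242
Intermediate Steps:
a(M) = 40 (a(M) = -8*(-1 - 1*4) = -8*(-1 - 4) = -8*(-5) = 40)
-11*(a(3) + 13) - T = -11*(40 + 13) - 1*(-3825) = -11*53 + 3825 = -583 + 3825 = 3242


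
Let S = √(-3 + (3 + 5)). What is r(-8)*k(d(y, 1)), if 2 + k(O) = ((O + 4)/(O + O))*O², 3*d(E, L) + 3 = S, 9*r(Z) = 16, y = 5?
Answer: -464/81 + 16*√5/27 ≈ -4.4033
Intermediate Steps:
S = √5 (S = √(-3 + 8) = √5 ≈ 2.2361)
r(Z) = 16/9 (r(Z) = (⅑)*16 = 16/9)
d(E, L) = -1 + √5/3
k(O) = -2 + O*(4 + O)/2 (k(O) = -2 + ((O + 4)/(O + O))*O² = -2 + ((4 + O)/((2*O)))*O² = -2 + ((4 + O)*(1/(2*O)))*O² = -2 + ((4 + O)/(2*O))*O² = -2 + O*(4 + O)/2)
r(-8)*k(d(y, 1)) = 16*(-2 + (-1 + √5/3)²/2 + 2*(-1 + √5/3))/9 = 16*(-2 + (-1 + √5/3)²/2 + (-2 + 2*√5/3))/9 = 16*(-4 + (-1 + √5/3)²/2 + 2*√5/3)/9 = -64/9 + 8*(-1 + √5/3)²/9 + 32*√5/27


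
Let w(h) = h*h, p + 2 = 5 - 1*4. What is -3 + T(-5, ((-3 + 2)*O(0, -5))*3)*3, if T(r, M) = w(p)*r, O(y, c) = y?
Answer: -18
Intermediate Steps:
p = -1 (p = -2 + (5 - 1*4) = -2 + (5 - 4) = -2 + 1 = -1)
w(h) = h**2
T(r, M) = r (T(r, M) = (-1)**2*r = 1*r = r)
-3 + T(-5, ((-3 + 2)*O(0, -5))*3)*3 = -3 - 5*3 = -3 - 15 = -18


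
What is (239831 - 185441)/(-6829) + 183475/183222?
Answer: -8712493805/1251223038 ≈ -6.9632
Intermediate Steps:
(239831 - 185441)/(-6829) + 183475/183222 = 54390*(-1/6829) + 183475*(1/183222) = -54390/6829 + 183475/183222 = -8712493805/1251223038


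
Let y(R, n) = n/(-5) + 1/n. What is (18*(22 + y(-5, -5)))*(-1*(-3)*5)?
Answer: 6156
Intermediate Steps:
y(R, n) = 1/n - n/5 (y(R, n) = n*(-⅕) + 1/n = -n/5 + 1/n = 1/n - n/5)
(18*(22 + y(-5, -5)))*(-1*(-3)*5) = (18*(22 + (1/(-5) - ⅕*(-5))))*(-1*(-3)*5) = (18*(22 + (-⅕ + 1)))*(3*5) = (18*(22 + ⅘))*15 = (18*(114/5))*15 = (2052/5)*15 = 6156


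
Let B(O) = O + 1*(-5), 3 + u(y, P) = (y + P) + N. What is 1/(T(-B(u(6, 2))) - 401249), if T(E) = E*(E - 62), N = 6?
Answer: -1/400841 ≈ -2.4948e-6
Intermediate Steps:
u(y, P) = 3 + P + y (u(y, P) = -3 + ((y + P) + 6) = -3 + ((P + y) + 6) = -3 + (6 + P + y) = 3 + P + y)
B(O) = -5 + O (B(O) = O - 5 = -5 + O)
T(E) = E*(-62 + E)
1/(T(-B(u(6, 2))) - 401249) = 1/((-(-5 + (3 + 2 + 6)))*(-62 - (-5 + (3 + 2 + 6))) - 401249) = 1/((-(-5 + 11))*(-62 - (-5 + 11)) - 401249) = 1/((-1*6)*(-62 - 1*6) - 401249) = 1/(-6*(-62 - 6) - 401249) = 1/(-6*(-68) - 401249) = 1/(408 - 401249) = 1/(-400841) = -1/400841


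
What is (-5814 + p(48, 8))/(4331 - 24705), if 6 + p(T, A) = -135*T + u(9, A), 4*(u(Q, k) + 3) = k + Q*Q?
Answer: 49123/81496 ≈ 0.60277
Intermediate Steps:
u(Q, k) = -3 + k/4 + Q²/4 (u(Q, k) = -3 + (k + Q*Q)/4 = -3 + (k + Q²)/4 = -3 + (k/4 + Q²/4) = -3 + k/4 + Q²/4)
p(T, A) = 45/4 - 135*T + A/4 (p(T, A) = -6 + (-135*T + (-3 + A/4 + (¼)*9²)) = -6 + (-135*T + (-3 + A/4 + (¼)*81)) = -6 + (-135*T + (-3 + A/4 + 81/4)) = -6 + (-135*T + (69/4 + A/4)) = -6 + (69/4 - 135*T + A/4) = 45/4 - 135*T + A/4)
(-5814 + p(48, 8))/(4331 - 24705) = (-5814 + (45/4 - 135*48 + (¼)*8))/(4331 - 24705) = (-5814 + (45/4 - 6480 + 2))/(-20374) = (-5814 - 25867/4)*(-1/20374) = -49123/4*(-1/20374) = 49123/81496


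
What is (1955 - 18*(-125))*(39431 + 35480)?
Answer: 315000755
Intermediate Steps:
(1955 - 18*(-125))*(39431 + 35480) = (1955 + 2250)*74911 = 4205*74911 = 315000755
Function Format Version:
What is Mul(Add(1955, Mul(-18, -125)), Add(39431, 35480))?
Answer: 315000755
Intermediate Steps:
Mul(Add(1955, Mul(-18, -125)), Add(39431, 35480)) = Mul(Add(1955, 2250), 74911) = Mul(4205, 74911) = 315000755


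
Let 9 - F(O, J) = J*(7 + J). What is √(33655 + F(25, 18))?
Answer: √33214 ≈ 182.25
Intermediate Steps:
F(O, J) = 9 - J*(7 + J)
√(33655 + F(25, 18)) = √(33655 + (9 - 1*18² - 7*18)) = √(33655 + (9 - 1*324 - 126)) = √(33655 + (9 - 324 - 126)) = √(33655 - 441) = √33214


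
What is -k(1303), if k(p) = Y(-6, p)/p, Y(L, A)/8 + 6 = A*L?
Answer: 62592/1303 ≈ 48.037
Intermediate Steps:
Y(L, A) = -48 + 8*A*L (Y(L, A) = -48 + 8*(A*L) = -48 + 8*A*L)
k(p) = (-48 - 48*p)/p (k(p) = (-48 + 8*p*(-6))/p = (-48 - 48*p)/p)
-k(1303) = -(-48 - 48/1303) = -1*(-62592/1303) = 62592/1303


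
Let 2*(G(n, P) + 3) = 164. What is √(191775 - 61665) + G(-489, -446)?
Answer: 79 + √130110 ≈ 439.71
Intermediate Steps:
G(n, P) = 79 (G(n, P) = -3 + (½)*164 = -3 + 82 = 79)
√(191775 - 61665) + G(-489, -446) = √(191775 - 61665) + 79 = √130110 + 79 = 79 + √130110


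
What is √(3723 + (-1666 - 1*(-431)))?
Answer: 2*√622 ≈ 49.880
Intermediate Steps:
√(3723 + (-1666 - 1*(-431))) = √(3723 + (-1666 + 431)) = √(3723 - 1235) = √2488 = 2*√622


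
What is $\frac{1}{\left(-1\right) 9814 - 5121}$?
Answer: $- \frac{1}{14935} \approx -6.6957 \cdot 10^{-5}$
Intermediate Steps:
$\frac{1}{\left(-1\right) 9814 - 5121} = \frac{1}{-9814 - 5121} = \frac{1}{-14935} = - \frac{1}{14935}$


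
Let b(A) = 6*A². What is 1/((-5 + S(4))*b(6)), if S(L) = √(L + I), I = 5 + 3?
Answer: -5/2808 - √3/1404 ≈ -0.0030143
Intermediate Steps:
I = 8
S(L) = √(8 + L) (S(L) = √(L + 8) = √(8 + L))
1/((-5 + S(4))*b(6)) = 1/((-5 + √(8 + 4))*(6*6²)) = 1/((-5 + √12)*(6*36)) = 1/((-5 + 2*√3)*216) = 1/(-1080 + 432*√3)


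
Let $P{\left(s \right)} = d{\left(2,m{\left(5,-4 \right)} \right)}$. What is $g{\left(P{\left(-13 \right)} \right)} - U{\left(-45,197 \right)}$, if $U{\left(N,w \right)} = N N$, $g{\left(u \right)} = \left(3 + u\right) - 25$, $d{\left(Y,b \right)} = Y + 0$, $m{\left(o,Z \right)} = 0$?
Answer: $-2045$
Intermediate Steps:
$d{\left(Y,b \right)} = Y$
$P{\left(s \right)} = 2$
$g{\left(u \right)} = -22 + u$
$U{\left(N,w \right)} = N^{2}$
$g{\left(P{\left(-13 \right)} \right)} - U{\left(-45,197 \right)} = \left(-22 + 2\right) - \left(-45\right)^{2} = -20 - 2025 = -2045$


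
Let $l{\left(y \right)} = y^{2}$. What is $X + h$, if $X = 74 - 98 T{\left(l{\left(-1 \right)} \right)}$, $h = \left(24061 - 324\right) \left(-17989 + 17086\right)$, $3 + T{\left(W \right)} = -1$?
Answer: $-21434045$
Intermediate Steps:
$T{\left(W \right)} = -4$ ($T{\left(W \right)} = -3 - 1 = -4$)
$h = -21434511$ ($h = 23737 \left(-903\right) = -21434511$)
$X = 466$ ($X = 74 - -392 = 74 + 392 = 466$)
$X + h = 466 - 21434511 = -21434045$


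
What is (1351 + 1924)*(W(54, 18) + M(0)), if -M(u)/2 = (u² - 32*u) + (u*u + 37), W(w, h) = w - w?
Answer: -242350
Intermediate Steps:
W(w, h) = 0
M(u) = -74 - 4*u² + 64*u (M(u) = -2*((u² - 32*u) + (u*u + 37)) = -2*((u² - 32*u) + (u² + 37)) = -2*((u² - 32*u) + (37 + u²)) = -2*(37 - 32*u + 2*u²) = -74 - 4*u² + 64*u)
(1351 + 1924)*(W(54, 18) + M(0)) = (1351 + 1924)*(0 + (-74 - 4*0² + 64*0)) = 3275*(0 + (-74 - 4*0 + 0)) = 3275*(0 + (-74 + 0 + 0)) = 3275*(0 - 74) = 3275*(-74) = -242350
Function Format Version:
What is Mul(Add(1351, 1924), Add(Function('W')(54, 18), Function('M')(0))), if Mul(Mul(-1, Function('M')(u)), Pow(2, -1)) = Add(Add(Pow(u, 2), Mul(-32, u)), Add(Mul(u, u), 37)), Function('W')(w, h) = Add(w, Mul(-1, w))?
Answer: -242350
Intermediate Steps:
Function('W')(w, h) = 0
Function('M')(u) = Add(-74, Mul(-4, Pow(u, 2)), Mul(64, u)) (Function('M')(u) = Mul(-2, Add(Add(Pow(u, 2), Mul(-32, u)), Add(Mul(u, u), 37))) = Mul(-2, Add(Add(Pow(u, 2), Mul(-32, u)), Add(Pow(u, 2), 37))) = Mul(-2, Add(Add(Pow(u, 2), Mul(-32, u)), Add(37, Pow(u, 2)))) = Mul(-2, Add(37, Mul(-32, u), Mul(2, Pow(u, 2)))) = Add(-74, Mul(-4, Pow(u, 2)), Mul(64, u)))
Mul(Add(1351, 1924), Add(Function('W')(54, 18), Function('M')(0))) = Mul(Add(1351, 1924), Add(0, Add(-74, Mul(-4, Pow(0, 2)), Mul(64, 0)))) = Mul(3275, Add(0, Add(-74, Mul(-4, 0), 0))) = Mul(3275, Add(0, Add(-74, 0, 0))) = Mul(3275, Add(0, -74)) = Mul(3275, -74) = -242350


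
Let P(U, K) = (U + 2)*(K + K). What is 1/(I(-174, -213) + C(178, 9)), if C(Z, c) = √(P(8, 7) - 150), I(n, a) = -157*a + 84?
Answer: 6705/224785127 - I*√10/1123925635 ≈ 2.9828e-5 - 2.8136e-9*I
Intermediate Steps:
I(n, a) = 84 - 157*a
P(U, K) = 2*K*(2 + U) (P(U, K) = (2 + U)*(2*K) = 2*K*(2 + U))
C(Z, c) = I*√10 (C(Z, c) = √(2*7*(2 + 8) - 150) = √(2*7*10 - 150) = √(140 - 150) = √(-10) = I*√10)
1/(I(-174, -213) + C(178, 9)) = 1/((84 - 157*(-213)) + I*√10) = 1/((84 + 33441) + I*√10) = 1/(33525 + I*√10)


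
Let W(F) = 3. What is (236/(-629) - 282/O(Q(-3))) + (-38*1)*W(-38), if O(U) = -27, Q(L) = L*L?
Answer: -588352/5661 ≈ -103.93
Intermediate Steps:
Q(L) = L²
(236/(-629) - 282/O(Q(-3))) + (-38*1)*W(-38) = (236/(-629) - 282/(-27)) - 38*1*3 = (236*(-1/629) - 282*(-1/27)) - 38*3 = (-236/629 + 94/9) - 114 = 57002/5661 - 114 = -588352/5661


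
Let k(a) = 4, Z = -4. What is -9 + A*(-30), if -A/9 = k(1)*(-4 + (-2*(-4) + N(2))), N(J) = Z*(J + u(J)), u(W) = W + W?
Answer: -21609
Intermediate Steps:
u(W) = 2*W
N(J) = -12*J (N(J) = -4*(J + 2*J) = -12*J)
A = 720 (A = -36*(-4 + (-2*(-4) - 12*2)) = -36*(-4 + (8 - 24)) = -36*(-4 - 16) = -36*(-20) = -9*(-80) = 720)
-9 + A*(-30) = -9 + 720*(-30) = -9 - 21600 = -21609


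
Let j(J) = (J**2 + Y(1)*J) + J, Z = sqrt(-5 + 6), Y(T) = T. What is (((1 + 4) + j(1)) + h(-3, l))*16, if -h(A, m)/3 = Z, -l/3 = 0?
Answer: 80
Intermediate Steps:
l = 0 (l = -3*0 = 0)
Z = 1 (Z = sqrt(1) = 1)
h(A, m) = -3 (h(A, m) = -3*1 = -3)
j(J) = J**2 + 2*J (j(J) = (J**2 + 1*J) + J = (J**2 + J) + J = (J + J**2) + J = J**2 + 2*J)
(((1 + 4) + j(1)) + h(-3, l))*16 = (((1 + 4) + 1*(2 + 1)) - 3)*16 = ((5 + 1*3) - 3)*16 = ((5 + 3) - 3)*16 = (8 - 3)*16 = 5*16 = 80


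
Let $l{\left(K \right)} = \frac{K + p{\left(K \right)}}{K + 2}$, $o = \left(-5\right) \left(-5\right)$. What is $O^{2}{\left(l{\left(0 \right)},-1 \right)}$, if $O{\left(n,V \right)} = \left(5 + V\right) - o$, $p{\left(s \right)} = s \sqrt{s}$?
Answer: $441$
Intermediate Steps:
$o = 25$
$p{\left(s \right)} = s^{\frac{3}{2}}$
$l{\left(K \right)} = \frac{K + K^{\frac{3}{2}}}{2 + K}$ ($l{\left(K \right)} = \frac{K + K^{\frac{3}{2}}}{K + 2} = \frac{K + K^{\frac{3}{2}}}{2 + K}$)
$O{\left(n,V \right)} = -20 + V$ ($O{\left(n,V \right)} = \left(5 + V\right) - 25 = -20 + V$)
$O^{2}{\left(l{\left(0 \right)},-1 \right)} = \left(-20 - 1\right)^{2} = \left(-21\right)^{2} = 441$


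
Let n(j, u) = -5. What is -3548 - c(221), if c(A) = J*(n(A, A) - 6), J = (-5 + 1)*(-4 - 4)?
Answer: -3196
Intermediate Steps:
J = 32 (J = -4*(-8) = 32)
c(A) = -352 (c(A) = 32*(-5 - 6) = 32*(-11) = -352)
-3548 - c(221) = -3548 - 1*(-352) = -3548 + 352 = -3196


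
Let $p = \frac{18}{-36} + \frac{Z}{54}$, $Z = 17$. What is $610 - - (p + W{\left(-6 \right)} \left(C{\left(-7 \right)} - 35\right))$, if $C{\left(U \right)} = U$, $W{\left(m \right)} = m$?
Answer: $\frac{23269}{27} \approx 861.81$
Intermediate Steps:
$p = - \frac{5}{27}$ ($p = \frac{18}{-36} + \frac{17}{54} = 18 \left(- \frac{1}{36}\right) + 17 \cdot \frac{1}{54} = - \frac{1}{2} + \frac{17}{54} = - \frac{5}{27} \approx -0.18519$)
$610 - - (p + W{\left(-6 \right)} \left(C{\left(-7 \right)} - 35\right)) = 610 - - (- \frac{5}{27} - 6 \left(-7 - 35\right)) = 610 - - (- \frac{5}{27} - -252) = 610 - - (- \frac{5}{27} + 252) = 610 - \left(-1\right) \frac{6799}{27} = 610 - - \frac{6799}{27} = 610 + \frac{6799}{27} = \frac{23269}{27}$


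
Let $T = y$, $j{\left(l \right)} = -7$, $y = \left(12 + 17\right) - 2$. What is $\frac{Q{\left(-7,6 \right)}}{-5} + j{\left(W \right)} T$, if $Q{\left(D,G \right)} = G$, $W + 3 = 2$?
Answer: $- \frac{951}{5} \approx -190.2$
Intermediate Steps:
$W = -1$ ($W = -3 + 2 = -1$)
$y = 27$ ($y = 29 - 2 = 27$)
$T = 27$
$\frac{Q{\left(-7,6 \right)}}{-5} + j{\left(W \right)} T = \frac{6}{-5} - 189 = 6 \left(- \frac{1}{5}\right) - 189 = - \frac{6}{5} - 189 = - \frac{951}{5}$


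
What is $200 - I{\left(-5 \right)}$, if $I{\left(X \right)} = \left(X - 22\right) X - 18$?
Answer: $83$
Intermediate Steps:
$I{\left(X \right)} = -18 + X \left(-22 + X\right)$ ($I{\left(X \right)} = \left(X - 22\right) X - 18 = \left(-22 + X\right) X - 18 = X \left(-22 + X\right) - 18 = -18 + X \left(-22 + X\right)$)
$200 - I{\left(-5 \right)} = 200 - \left(-18 + \left(-5\right)^{2} - -110\right) = 200 - \left(-18 + 25 + 110\right) = 200 - 117 = 83$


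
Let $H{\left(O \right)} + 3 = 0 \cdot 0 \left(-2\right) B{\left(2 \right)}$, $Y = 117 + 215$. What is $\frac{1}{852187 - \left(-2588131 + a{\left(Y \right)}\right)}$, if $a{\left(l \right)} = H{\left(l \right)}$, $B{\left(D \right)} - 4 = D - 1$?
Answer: $\frac{1}{3440321} \approx 2.9067 \cdot 10^{-7}$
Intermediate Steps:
$B{\left(D \right)} = 3 + D$ ($B{\left(D \right)} = 4 + \left(D - 1\right) = 4 + \left(-1 + D\right) = 3 + D$)
$Y = 332$
$H{\left(O \right)} = -3$ ($H{\left(O \right)} = -3 + 0 \cdot 0 \left(-2\right) \left(3 + 2\right) = -3 + 0 \left(-2\right) 5 = -3 + 0 \cdot 5 = -3 + 0 = -3$)
$a{\left(l \right)} = -3$
$\frac{1}{852187 - \left(-2588131 + a{\left(Y \right)}\right)} = \frac{1}{852187 + \left(1622045 - \left(-3 - 966086\right)\right)} = \frac{1}{852187 + \left(1622045 - -966089\right)} = \frac{1}{852187 + \left(1622045 + 966089\right)} = \frac{1}{852187 + 2588134} = \frac{1}{3440321}$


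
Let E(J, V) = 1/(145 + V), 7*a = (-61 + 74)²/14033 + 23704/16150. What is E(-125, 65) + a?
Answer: 1028766041/4759291950 ≈ 0.21616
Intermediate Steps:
a = 167683791/793215325 (a = ((-61 + 74)²/14033 + 23704/16150)/7 = (13²*(1/14033) + 23704*(1/16150))/7 = (169*(1/14033) + 11852/8075)/7 = (169/14033 + 11852/8075)/7 = (⅐)*(167683791/113316475) = 167683791/793215325 ≈ 0.21140)
E(-125, 65) + a = 1/(145 + 65) + 167683791/793215325 = 1/210 + 167683791/793215325 = 1028766041/4759291950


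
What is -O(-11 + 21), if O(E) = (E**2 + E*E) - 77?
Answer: -123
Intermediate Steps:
O(E) = -77 + 2*E**2 (O(E) = (E**2 + E**2) - 77 = 2*E**2 - 77 = -77 + 2*E**2)
-O(-11 + 21) = -(-77 + 2*(-11 + 21)**2) = -(-77 + 2*10**2) = -(-77 + 2*100) = -(-77 + 200) = -1*123 = -123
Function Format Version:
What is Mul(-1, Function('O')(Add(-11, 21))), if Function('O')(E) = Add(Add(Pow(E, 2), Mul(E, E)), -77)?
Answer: -123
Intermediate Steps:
Function('O')(E) = Add(-77, Mul(2, Pow(E, 2))) (Function('O')(E) = Add(Add(Pow(E, 2), Pow(E, 2)), -77) = Add(Mul(2, Pow(E, 2)), -77) = Add(-77, Mul(2, Pow(E, 2))))
Mul(-1, Function('O')(Add(-11, 21))) = Mul(-1, Add(-77, Mul(2, Pow(Add(-11, 21), 2)))) = Mul(-1, Add(-77, Mul(2, Pow(10, 2)))) = Mul(-1, Add(-77, Mul(2, 100))) = Mul(-1, Add(-77, 200)) = Mul(-1, 123) = -123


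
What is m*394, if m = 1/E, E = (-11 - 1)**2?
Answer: 197/72 ≈ 2.7361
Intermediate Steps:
E = 144 (E = (-12)**2 = 144)
m = 1/144 ≈ 0.0069444
m*394 = (1/144)*394 = 197/72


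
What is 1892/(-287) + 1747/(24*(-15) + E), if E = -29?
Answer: -1237377/111643 ≈ -11.083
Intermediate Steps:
1892/(-287) + 1747/(24*(-15) + E) = 1892/(-287) + 1747/(24*(-15) - 29) = 1892*(-1/287) + 1747/(-360 - 29) = -1892/287 + 1747/(-389) = -1892/287 + 1747*(-1/389) = -1892/287 - 1747/389 = -1237377/111643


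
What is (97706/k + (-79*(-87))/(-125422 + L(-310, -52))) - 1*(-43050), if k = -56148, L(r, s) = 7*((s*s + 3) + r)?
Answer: 131298875716019/3050043582 ≈ 43048.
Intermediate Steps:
L(r, s) = 21 + 7*r + 7*s**2 (L(r, s) = 7*((s**2 + 3) + r) = 7*((3 + s**2) + r) = 7*(3 + r + s**2) = 21 + 7*r + 7*s**2)
(97706/k + (-79*(-87))/(-125422 + L(-310, -52))) - 1*(-43050) = (97706/(-56148) + (-79*(-87))/(-125422 + (21 + 7*(-310) + 7*(-52)**2))) - 1*(-43050) = (97706*(-1/56148) + 6873/(-125422 + (21 - 2170 + 7*2704))) + 43050 = (-48853/28074 + 6873/(-125422 + (21 - 2170 + 18928))) + 43050 = (-48853/28074 + 6873/(-125422 + 16779)) + 43050 = (-48853/28074 + 6873/(-108643)) + 43050 = (-48853/28074 + 6873*(-1/108643)) + 43050 = (-48853/28074 - 6873/108643) + 43050 = -5500489081/3050043582 + 43050 = 131298875716019/3050043582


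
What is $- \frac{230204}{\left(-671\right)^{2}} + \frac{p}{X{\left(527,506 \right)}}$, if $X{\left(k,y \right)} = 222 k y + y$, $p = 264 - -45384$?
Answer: $- \frac{618518281396}{1211546753285} \approx -0.51052$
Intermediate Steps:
$p = 45648$ ($p = 264 + 45384 = 45648$)
$X{\left(k,y \right)} = y + 222 k y$ ($X{\left(k,y \right)} = 222 k y + y = y + 222 k y$)
$- \frac{230204}{\left(-671\right)^{2}} + \frac{p}{X{\left(527,506 \right)}} = - \frac{230204}{\left(-671\right)^{2}} + \frac{45648}{506 \left(1 + 222 \cdot 527\right)} = - \frac{230204}{450241} + \frac{45648}{506 \left(1 + 116994\right)} = \left(-230204\right) \frac{1}{450241} + \frac{45648}{506 \cdot 116995} = - \frac{230204}{450241} + \frac{45648}{59199470} = - \frac{230204}{450241} + 45648 \cdot \frac{1}{59199470} = - \frac{230204}{450241} + \frac{22824}{29599735} = - \frac{618518281396}{1211546753285}$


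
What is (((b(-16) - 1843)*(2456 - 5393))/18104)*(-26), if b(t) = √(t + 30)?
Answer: -70367583/9052 + 38181*√14/9052 ≈ -7757.9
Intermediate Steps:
b(t) = √(30 + t)
(((b(-16) - 1843)*(2456 - 5393))/18104)*(-26) = (((√(30 - 16) - 1843)*(2456 - 5393))/18104)*(-26) = (((√14 - 1843)*(-2937))*(1/18104))*(-26) = (((-1843 + √14)*(-2937))*(1/18104))*(-26) = ((5412891 - 2937*√14)*(1/18104))*(-26) = (5412891/18104 - 2937*√14/18104)*(-26) = -70367583/9052 + 38181*√14/9052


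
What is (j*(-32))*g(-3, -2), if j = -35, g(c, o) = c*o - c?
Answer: 10080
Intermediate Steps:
g(c, o) = -c + c*o
(j*(-32))*g(-3, -2) = (-35*(-32))*(-3*(-1 - 2)) = 1120*(-3*(-3)) = 1120*9 = 10080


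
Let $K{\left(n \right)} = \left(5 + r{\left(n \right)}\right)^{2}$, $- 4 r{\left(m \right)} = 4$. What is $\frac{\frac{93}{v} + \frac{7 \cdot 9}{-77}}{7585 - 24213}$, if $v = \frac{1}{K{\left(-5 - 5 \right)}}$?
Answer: $- \frac{16359}{182908} \approx -0.089438$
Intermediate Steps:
$r{\left(m \right)} = -1$ ($r{\left(m \right)} = \left(- \frac{1}{4}\right) 4 = -1$)
$K{\left(n \right)} = 16$ ($K{\left(n \right)} = \left(5 - 1\right)^{2} = 4^{2} = 16$)
$v = \frac{1}{16} \approx 0.0625$
$\frac{\frac{93}{v} + \frac{7 \cdot 9}{-77}}{7585 - 24213} = \frac{93 \frac{1}{\frac{1}{16}} + \frac{7 \cdot 9}{-77}}{7585 - 24213} = \frac{93 \cdot 16 + 63 \left(- \frac{1}{77}\right)}{-16628} = - \frac{1488 - \frac{9}{11}}{16628} = \left(- \frac{1}{16628}\right) \frac{16359}{11} = - \frac{16359}{182908}$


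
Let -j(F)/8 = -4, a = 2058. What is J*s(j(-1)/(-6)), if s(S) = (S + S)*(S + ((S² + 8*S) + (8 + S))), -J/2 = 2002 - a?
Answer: 544768/27 ≈ 20177.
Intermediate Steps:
j(F) = 32 (j(F) = -8*(-4) = 32)
J = 112 (J = -2*(2002 - 1*2058) = -2*(2002 - 2058) = -2*(-56) = 112)
s(S) = 2*S*(8 + S² + 10*S) (s(S) = (2*S)*(S + (8 + S² + 9*S)) = (2*S)*(8 + S² + 10*S) = 2*S*(8 + S² + 10*S))
J*s(j(-1)/(-6)) = 112*(2*(32/(-6))*(8 + (32/(-6))² + 10*(32/(-6)))) = 112*(2*(32*(-⅙))*(8 + (32*(-⅙))² + 10*(32*(-⅙)))) = 112*(2*(-16/3)*(8 + (-16/3)² + 10*(-16/3))) = 112*(2*(-16/3)*(8 + 256/9 - 160/3)) = 112*(2*(-16/3)*(-152/9)) = 112*(4864/27) = 544768/27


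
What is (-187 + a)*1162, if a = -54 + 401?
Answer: 185920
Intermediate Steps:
a = 347
(-187 + a)*1162 = (-187 + 347)*1162 = 160*1162 = 185920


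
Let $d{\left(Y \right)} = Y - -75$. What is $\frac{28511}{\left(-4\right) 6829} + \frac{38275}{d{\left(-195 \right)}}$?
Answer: $- \frac{52447061}{163896} \approx -320.0$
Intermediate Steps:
$d{\left(Y \right)} = 75 + Y$ ($d{\left(Y \right)} = Y + 75 = 75 + Y$)
$\frac{28511}{\left(-4\right) 6829} + \frac{38275}{d{\left(-195 \right)}} = \frac{28511}{\left(-4\right) 6829} + \frac{38275}{75 - 195} = \frac{28511}{-27316} + \frac{38275}{-120} = 28511 \left(- \frac{1}{27316}\right) + 38275 \left(- \frac{1}{120}\right) = - \frac{28511}{27316} - \frac{7655}{24} = - \frac{52447061}{163896}$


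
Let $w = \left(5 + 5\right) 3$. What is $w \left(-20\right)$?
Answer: $-600$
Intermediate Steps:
$w = 30$ ($w = 10 \cdot 3 = 30$)
$w \left(-20\right) = 30 \left(-20\right) = -600$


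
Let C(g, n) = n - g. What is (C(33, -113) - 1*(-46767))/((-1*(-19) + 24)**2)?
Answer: 46621/1849 ≈ 25.214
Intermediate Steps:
(C(33, -113) - 1*(-46767))/((-1*(-19) + 24)**2) = ((-113 - 1*33) - 1*(-46767))/((-1*(-19) + 24)**2) = ((-113 - 33) + 46767)/((19 + 24)**2) = (-146 + 46767)/(43**2) = 46621/1849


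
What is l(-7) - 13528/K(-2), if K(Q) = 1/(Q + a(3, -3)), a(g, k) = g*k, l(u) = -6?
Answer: 148802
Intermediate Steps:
K(Q) = 1/(-9 + Q) (K(Q) = 1/(Q + 3*(-3)) = 1/(Q - 9) = 1/(-9 + Q))
l(-7) - 13528/K(-2) = -6 - 13528/(1/(-9 - 2)) = -6 - 13528/(1/(-11)) = -6 - 13528/(-1/11) = -6 - 13528*(-11) = -6 - 89*(-1672) = -6 + 148808 = 148802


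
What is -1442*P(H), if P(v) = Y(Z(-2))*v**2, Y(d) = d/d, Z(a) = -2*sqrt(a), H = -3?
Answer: -12978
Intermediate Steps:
Y(d) = 1
P(v) = v**2 (P(v) = 1*v**2 = v**2)
-1442*P(H) = -1442*(-3)**2 = -1442*9 = -12978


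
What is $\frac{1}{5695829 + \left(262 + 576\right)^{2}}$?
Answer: $\frac{1}{6398073} \approx 1.563 \cdot 10^{-7}$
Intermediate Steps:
$\frac{1}{5695829 + \left(262 + 576\right)^{2}} = \frac{1}{5695829 + 838^{2}} = \frac{1}{5695829 + 702244} = \frac{1}{6398073}$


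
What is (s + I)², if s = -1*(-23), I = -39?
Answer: 256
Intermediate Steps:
s = 23
(s + I)² = (23 - 39)² = (-16)² = 256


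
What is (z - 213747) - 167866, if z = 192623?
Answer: -188990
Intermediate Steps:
(z - 213747) - 167866 = (192623 - 213747) - 167866 = -21124 - 167866 = -188990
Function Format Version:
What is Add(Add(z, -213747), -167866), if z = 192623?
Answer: -188990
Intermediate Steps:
Add(Add(z, -213747), -167866) = Add(Add(192623, -213747), -167866) = Add(-21124, -167866) = -188990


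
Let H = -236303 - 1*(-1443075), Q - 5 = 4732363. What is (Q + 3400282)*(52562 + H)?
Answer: 10241722655100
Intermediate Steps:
Q = 4732368 (Q = 5 + 4732363 = 4732368)
H = 1206772 (H = -236303 + 1443075 = 1206772)
(Q + 3400282)*(52562 + H) = (4732368 + 3400282)*(52562 + 1206772) = 8132650*1259334 = 10241722655100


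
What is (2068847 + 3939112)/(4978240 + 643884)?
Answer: 6007959/5622124 ≈ 1.0686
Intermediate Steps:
(2068847 + 3939112)/(4978240 + 643884) = 6007959/5622124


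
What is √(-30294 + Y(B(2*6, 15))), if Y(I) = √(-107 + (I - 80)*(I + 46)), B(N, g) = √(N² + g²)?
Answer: √(-30294 + √2*√(-1709 - 51*√41)) ≈ 0.183 + 174.05*I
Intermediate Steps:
Y(I) = √(-107 + (-80 + I)*(46 + I))
√(-30294 + Y(B(2*6, 15))) = √(-30294 + √(-3787 + (√((2*6)² + 15²))² - 34*√((2*6)² + 15²))) = √(-30294 + √(-3787 + (√(12² + 225))² - 34*√(12² + 225))) = √(-30294 + √(-3787 + (√(144 + 225))² - 34*√(144 + 225))) = √(-30294 + √(-3787 + (√369)² - 102*√41)) = √(-30294 + √(-3787 + (3*√41)² - 102*√41)) = √(-30294 + √(-3787 + 369 - 102*√41)) = √(-30294 + √(-3418 - 102*√41))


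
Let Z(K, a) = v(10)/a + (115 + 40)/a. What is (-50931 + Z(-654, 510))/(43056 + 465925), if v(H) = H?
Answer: -1731643/17305354 ≈ -0.10006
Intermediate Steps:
Z(K, a) = 165/a (Z(K, a) = 10/a + (115 + 40)/a = 10/a + 155/a = 165/a)
(-50931 + Z(-654, 510))/(43056 + 465925) = (-50931 + 165/510)/(43056 + 465925) = (-50931 + 165*(1/510))/508981 = (-50931 + 11/34)*(1/508981) = -1731643/34*1/508981 = -1731643/17305354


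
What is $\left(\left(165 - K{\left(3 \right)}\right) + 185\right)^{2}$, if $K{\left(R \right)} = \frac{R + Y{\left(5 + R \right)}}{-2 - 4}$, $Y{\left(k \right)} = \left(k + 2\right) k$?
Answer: $\frac{4765489}{36} \approx 1.3237 \cdot 10^{5}$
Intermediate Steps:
$Y{\left(k \right)} = k \left(2 + k\right)$ ($Y{\left(k \right)} = \left(2 + k\right) k = k \left(2 + k\right)$)
$K{\left(R \right)} = - \frac{R}{6} - \frac{\left(5 + R\right) \left(7 + R\right)}{6}$ ($K{\left(R \right)} = \frac{R + \left(5 + R\right) \left(2 + \left(5 + R\right)\right)}{-2 - 4} = \frac{R + \left(5 + R\right) \left(7 + R\right)}{-6} = \left(R + \left(5 + R\right) \left(7 + R\right)\right) \left(- \frac{1}{6}\right) = - \frac{R}{6} - \frac{\left(5 + R\right) \left(7 + R\right)}{6}$)
$\left(\left(165 - K{\left(3 \right)}\right) + 185\right)^{2} = \left(\left(165 - \left(\left(- \frac{1}{6}\right) 3 - \frac{\left(5 + 3\right) \left(7 + 3\right)}{6}\right)\right) + 185\right)^{2} = \left(\left(165 - \left(- \frac{1}{2} - \frac{4}{3} \cdot 10\right)\right) + 185\right)^{2} = \left(\left(165 - \left(- \frac{1}{2} - \frac{40}{3}\right)\right) + 185\right)^{2} = \left(\left(165 - - \frac{83}{6}\right) + 185\right)^{2} = \left(\left(165 + \frac{83}{6}\right) + 185\right)^{2} = \left(\frac{1073}{6} + 185\right)^{2} = \left(\frac{2183}{6}\right)^{2} = \frac{4765489}{36}$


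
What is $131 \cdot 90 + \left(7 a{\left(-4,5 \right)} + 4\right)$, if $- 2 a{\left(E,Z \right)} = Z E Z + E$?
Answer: $12158$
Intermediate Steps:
$a{\left(E,Z \right)} = - \frac{E}{2} - \frac{E Z^{2}}{2}$ ($a{\left(E,Z \right)} = - \frac{Z E Z + E}{2} = - \frac{E Z Z + E}{2} = - \frac{E Z^{2} + E}{2} = - \frac{E + E Z^{2}}{2} = - \frac{E}{2} - \frac{E Z^{2}}{2}$)
$131 \cdot 90 + \left(7 a{\left(-4,5 \right)} + 4\right) = 131 \cdot 90 + \left(7 \left(\left(- \frac{1}{2}\right) \left(-4\right) \left(1 + 5^{2}\right)\right) + 4\right) = 11790 + \left(7 \left(\left(- \frac{1}{2}\right) \left(-4\right) \left(1 + 25\right)\right) + 4\right) = 11790 + \left(7 \left(\left(- \frac{1}{2}\right) \left(-4\right) 26\right) + 4\right) = 11790 + \left(7 \cdot 52 + 4\right) = 11790 + \left(364 + 4\right) = 11790 + 368 = 12158$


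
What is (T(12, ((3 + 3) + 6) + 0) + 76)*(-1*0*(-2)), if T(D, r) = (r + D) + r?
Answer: 0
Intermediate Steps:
T(D, r) = D + 2*r (T(D, r) = (D + r) + r = D + 2*r)
(T(12, ((3 + 3) + 6) + 0) + 76)*(-1*0*(-2)) = ((12 + 2*(((3 + 3) + 6) + 0)) + 76)*(-1*0*(-2)) = ((12 + 2*((6 + 6) + 0)) + 76)*(0*(-2)) = ((12 + 2*(12 + 0)) + 76)*0 = ((12 + 2*12) + 76)*0 = ((12 + 24) + 76)*0 = (36 + 76)*0 = 112*0 = 0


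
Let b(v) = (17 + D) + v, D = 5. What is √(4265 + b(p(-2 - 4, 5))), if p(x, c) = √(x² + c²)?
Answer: √(4287 + √61) ≈ 65.535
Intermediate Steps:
p(x, c) = √(c² + x²)
b(v) = 22 + v (b(v) = (17 + 5) + v = 22 + v)
√(4265 + b(p(-2 - 4, 5))) = √(4265 + (22 + √(5² + (-2 - 4)²))) = √(4265 + (22 + √(25 + (-6)²))) = √(4265 + (22 + √(25 + 36))) = √(4265 + (22 + √61)) = √(4287 + √61)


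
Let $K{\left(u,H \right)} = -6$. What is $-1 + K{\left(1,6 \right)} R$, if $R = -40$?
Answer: $239$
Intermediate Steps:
$-1 + K{\left(1,6 \right)} R = -1 - -240 = -1 + 240 = 239$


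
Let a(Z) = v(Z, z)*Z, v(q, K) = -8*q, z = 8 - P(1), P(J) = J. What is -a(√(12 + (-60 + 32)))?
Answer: -128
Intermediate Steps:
z = 7 (z = 8 - 1*1 = 8 - 1 = 7)
a(Z) = -8*Z² (a(Z) = (-8*Z)*Z = -8*Z²)
-a(√(12 + (-60 + 32))) = -(-8)*(√(12 + (-60 + 32)))² = -(-8)*(√(12 - 28))² = -(-8)*(√(-16))² = -(-8)*(4*I)² = -(-8)*(-16) = -1*128 = -128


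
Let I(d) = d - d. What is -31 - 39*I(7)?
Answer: -31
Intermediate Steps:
I(d) = 0
-31 - 39*I(7) = -31 - 39*0 = -31 + 0 = -31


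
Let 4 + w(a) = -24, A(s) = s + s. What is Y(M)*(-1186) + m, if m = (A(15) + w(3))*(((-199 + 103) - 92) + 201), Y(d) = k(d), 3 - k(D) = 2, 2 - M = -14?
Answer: -1160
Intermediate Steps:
M = 16 (M = 2 - 1*(-14) = 2 + 14 = 16)
k(D) = 1 (k(D) = 3 - 1*2 = 3 - 2 = 1)
Y(d) = 1
A(s) = 2*s
w(a) = -28 (w(a) = -4 - 24 = -28)
m = 26 (m = (2*15 - 28)*(((-199 + 103) - 92) + 201) = (30 - 28)*((-96 - 92) + 201) = 2*(-188 + 201) = 2*13 = 26)
Y(M)*(-1186) + m = 1*(-1186) + 26 = -1186 + 26 = -1160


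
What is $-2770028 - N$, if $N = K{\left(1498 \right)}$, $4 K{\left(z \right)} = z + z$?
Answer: $-2770777$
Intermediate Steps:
$K{\left(z \right)} = \frac{z}{2}$ ($K{\left(z \right)} = \frac{z + z}{4} = \frac{2 z}{4} = \frac{z}{2}$)
$N = 749$ ($N = \frac{1}{2} \cdot 1498 = 749$)
$-2770028 - N = -2770028 - 749 = -2770777$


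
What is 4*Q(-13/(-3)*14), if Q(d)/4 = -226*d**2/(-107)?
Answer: 119776384/963 ≈ 1.2438e+5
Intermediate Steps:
Q(d) = 904*d**2/107 (Q(d) = 4*(-226*d**2/(-107)) = 4*(-226*d**2*(-1/107)) = 4*(226*d**2/107) = 904*d**2/107)
4*Q(-13/(-3)*14) = 4*(904*(-13/(-3)*14)**2/107) = 4*(904*(-13*(-1/3)*14)**2/107) = 4*(904*((13/3)*14)**2/107) = 4*(904*(182/3)**2/107) = 4*((904/107)*(33124/9)) = 4*(29944096/963) = 119776384/963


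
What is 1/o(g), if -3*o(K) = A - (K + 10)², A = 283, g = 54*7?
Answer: 1/50087 ≈ 1.9965e-5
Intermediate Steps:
g = 378
o(K) = -283/3 + (10 + K)²/3 (o(K) = -(283 - (K + 10)²)/3 = -(283 - (10 + K)²)/3 = -283/3 + (10 + K)²/3)
1/o(g) = 1/(-283/3 + (10 + 378)²/3) = 1/(-283/3 + (⅓)*388²) = 1/(-283/3 + (⅓)*150544) = 1/(-283/3 + 150544/3) = 1/50087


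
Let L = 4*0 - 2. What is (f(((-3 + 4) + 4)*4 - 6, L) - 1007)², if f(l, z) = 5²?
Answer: 964324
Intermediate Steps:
L = -2 (L = 0 - 2 = -2)
f(l, z) = 25
(f(((-3 + 4) + 4)*4 - 6, L) - 1007)² = (25 - 1007)² = (-982)² = 964324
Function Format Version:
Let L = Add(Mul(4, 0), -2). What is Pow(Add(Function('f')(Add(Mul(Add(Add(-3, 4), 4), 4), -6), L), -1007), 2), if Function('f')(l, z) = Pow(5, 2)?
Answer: 964324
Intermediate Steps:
L = -2 (L = Add(0, -2) = -2)
Function('f')(l, z) = 25
Pow(Add(Function('f')(Add(Mul(Add(Add(-3, 4), 4), 4), -6), L), -1007), 2) = Pow(Add(25, -1007), 2) = Pow(-982, 2) = 964324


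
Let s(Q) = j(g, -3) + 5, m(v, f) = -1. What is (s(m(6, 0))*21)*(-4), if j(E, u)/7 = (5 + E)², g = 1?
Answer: -21588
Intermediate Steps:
j(E, u) = 7*(5 + E)²
s(Q) = 257 (s(Q) = 7*(5 + 1)² + 5 = 7*6² + 5 = 7*36 + 5 = 252 + 5 = 257)
(s(m(6, 0))*21)*(-4) = (257*21)*(-4) = 5397*(-4) = -21588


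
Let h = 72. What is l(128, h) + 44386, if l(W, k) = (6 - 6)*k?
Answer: 44386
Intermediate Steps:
l(W, k) = 0 (l(W, k) = 0*k = 0)
l(128, h) + 44386 = 0 + 44386 = 44386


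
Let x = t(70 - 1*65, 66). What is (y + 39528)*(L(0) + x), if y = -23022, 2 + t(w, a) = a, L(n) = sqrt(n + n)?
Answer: 1056384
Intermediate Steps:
L(n) = sqrt(2)*sqrt(n) (L(n) = sqrt(2*n) = sqrt(2)*sqrt(n))
t(w, a) = -2 + a
x = 64 (x = -2 + 66 = 64)
(y + 39528)*(L(0) + x) = (-23022 + 39528)*(sqrt(2)*sqrt(0) + 64) = 16506*(sqrt(2)*0 + 64) = 16506*(0 + 64) = 16506*64 = 1056384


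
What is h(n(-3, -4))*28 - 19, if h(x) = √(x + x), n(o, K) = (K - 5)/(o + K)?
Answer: -19 + 12*√14 ≈ 25.900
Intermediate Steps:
n(o, K) = (-5 + K)/(K + o)
h(x) = √2*√x (h(x) = √(2*x) = √2*√x)
h(n(-3, -4))*28 - 19 = (√2*√((-5 - 4)/(-4 - 3)))*28 - 19 = (√2*√(-9/(-7)))*28 - 19 = (√2*√(-⅐*(-9)))*28 - 19 = (√2*√(9/7))*28 - 19 = (√2*(3*√7/7))*28 - 19 = (3*√14/7)*28 - 19 = 12*√14 - 19 = -19 + 12*√14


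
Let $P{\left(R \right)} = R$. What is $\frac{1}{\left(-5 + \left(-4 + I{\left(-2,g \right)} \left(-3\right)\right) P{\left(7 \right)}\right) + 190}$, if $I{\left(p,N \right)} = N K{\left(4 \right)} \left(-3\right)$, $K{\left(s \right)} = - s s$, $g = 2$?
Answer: $- \frac{1}{1859} \approx -0.00053792$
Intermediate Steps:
$K{\left(s \right)} = - s^{2}$
$I{\left(p,N \right)} = 48 N$ ($I{\left(p,N \right)} = N \left(- 4^{2}\right) \left(-3\right) = N \left(\left(-1\right) 16\right) \left(-3\right) = N \left(-16\right) \left(-3\right) = - 16 N \left(-3\right) = 48 N$)
$\frac{1}{\left(-5 + \left(-4 + I{\left(-2,g \right)} \left(-3\right)\right) P{\left(7 \right)}\right) + 190} = \frac{1}{\left(-5 + \left(-4 + 48 \cdot 2 \left(-3\right)\right) 7\right) + 190} = \frac{1}{\left(-5 + \left(-4 + 96 \left(-3\right)\right) 7\right) + 190} = \frac{1}{\left(-5 + \left(-4 - 288\right) 7\right) + 190} = \frac{1}{\left(-5 - 2044\right) + 190} = \frac{1}{-2049 + 190} = \frac{1}{-1859} = - \frac{1}{1859}$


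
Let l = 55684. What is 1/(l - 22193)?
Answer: 1/33491 ≈ 2.9859e-5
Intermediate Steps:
1/(l - 22193) = 1/(55684 - 22193) = 1/33491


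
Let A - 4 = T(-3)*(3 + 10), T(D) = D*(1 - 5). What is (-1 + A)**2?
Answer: 25281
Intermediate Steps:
T(D) = -4*D (T(D) = D*(-4) = -4*D)
A = 160 (A = 4 + (-4*(-3))*(3 + 10) = 4 + 12*13 = 4 + 156 = 160)
(-1 + A)**2 = (-1 + 160)**2 = 159**2 = 25281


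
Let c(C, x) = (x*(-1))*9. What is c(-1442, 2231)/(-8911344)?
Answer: 6693/2970448 ≈ 0.0022532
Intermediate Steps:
c(C, x) = -9*x (c(C, x) = -x*9 = -9*x)
c(-1442, 2231)/(-8911344) = -9*2231/(-8911344) = -20079*(-1/8911344) = 6693/2970448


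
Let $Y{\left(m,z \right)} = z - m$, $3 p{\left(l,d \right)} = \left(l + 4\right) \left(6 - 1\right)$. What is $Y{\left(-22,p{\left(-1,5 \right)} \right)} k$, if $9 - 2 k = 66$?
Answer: $- \frac{1539}{2} \approx -769.5$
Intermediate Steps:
$p{\left(l,d \right)} = \frac{20}{3} + \frac{5 l}{3}$ ($p{\left(l,d \right)} = \frac{\left(l + 4\right) \left(6 - 1\right)}{3} = \frac{\left(4 + l\right) 5}{3} = \frac{20 + 5 l}{3} = \frac{20}{3} + \frac{5 l}{3}$)
$k = - \frac{57}{2}$ ($k = \frac{9}{2} - 33 = - \frac{57}{2} \approx -28.5$)
$Y{\left(-22,p{\left(-1,5 \right)} \right)} k = \left(\left(\frac{20}{3} + \frac{5}{3} \left(-1\right)\right) - -22\right) \left(- \frac{57}{2}\right) = \left(\left(\frac{20}{3} - \frac{5}{3}\right) + 22\right) \left(- \frac{57}{2}\right) = \left(5 + 22\right) \left(- \frac{57}{2}\right) = 27 \left(- \frac{57}{2}\right) = - \frac{1539}{2}$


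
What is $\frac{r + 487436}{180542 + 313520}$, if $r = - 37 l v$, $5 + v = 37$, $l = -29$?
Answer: $\frac{260886}{247031} \approx 1.0561$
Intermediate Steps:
$v = 32$ ($v = -5 + 37 = 32$)
$r = 34336$ ($r = \left(-37\right) \left(-29\right) 32 = 1073 \cdot 32 = 34336$)
$\frac{r + 487436}{180542 + 313520} = \frac{34336 + 487436}{180542 + 313520} = \frac{521772}{494062} = 521772 \cdot \frac{1}{494062} = \frac{260886}{247031}$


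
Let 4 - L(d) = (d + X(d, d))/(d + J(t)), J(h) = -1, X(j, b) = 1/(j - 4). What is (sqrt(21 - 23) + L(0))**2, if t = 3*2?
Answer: 193/16 + 15*I*sqrt(2)/2 ≈ 12.063 + 10.607*I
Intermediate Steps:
t = 6
X(j, b) = 1/(-4 + j)
L(d) = 4 - (d + 1/(-4 + d))/(-1 + d) (L(d) = 4 - (d + 1/(-4 + d))/(d - 1) = 4 - (d + 1/(-4 + d))/(-1 + d))
(sqrt(21 - 23) + L(0))**2 = (sqrt(21 - 23) + (-1 - (-4 + 0)*(4 - 3*0))/((-1 + 0)*(-4 + 0)))**2 = (sqrt(-2) + (-1 - 1*(-4)*(4 + 0))/(-1*(-4)))**2 = (I*sqrt(2) - 1*(-1/4)*(-1 - 1*(-4)*4))**2 = (I*sqrt(2) - 1*(-1/4)*(-1 + 16))**2 = (I*sqrt(2) - 1*(-1/4)*15)**2 = (I*sqrt(2) + 15/4)**2 = (15/4 + I*sqrt(2))**2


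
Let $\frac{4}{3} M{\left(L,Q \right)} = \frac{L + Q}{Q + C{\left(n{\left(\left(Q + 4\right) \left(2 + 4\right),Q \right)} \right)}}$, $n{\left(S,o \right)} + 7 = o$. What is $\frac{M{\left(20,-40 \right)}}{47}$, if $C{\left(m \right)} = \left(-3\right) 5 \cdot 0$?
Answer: $\frac{3}{376} \approx 0.0079787$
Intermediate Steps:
$n{\left(S,o \right)} = -7 + o$
$C{\left(m \right)} = 0$ ($C{\left(m \right)} = \left(-15\right) 0 = 0$)
$M{\left(L,Q \right)} = \frac{3 \left(L + Q\right)}{4 Q}$ ($M{\left(L,Q \right)} = \frac{3 \frac{L + Q}{Q + 0}}{4} = \frac{3 \frac{L + Q}{Q}}{4} = \frac{3 \left(L + Q\right)}{4 Q}$)
$\frac{M{\left(20,-40 \right)}}{47} = \frac{\frac{3}{4} \frac{1}{-40} \left(20 - 40\right)}{47} = \frac{\frac{3}{4} \left(- \frac{1}{40}\right) \left(-20\right)}{47} = \frac{1}{47} \cdot \frac{3}{8} = \frac{3}{376}$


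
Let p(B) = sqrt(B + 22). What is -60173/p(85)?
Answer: -60173*sqrt(107)/107 ≈ -5817.1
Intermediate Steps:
p(B) = sqrt(22 + B)
-60173/p(85) = -60173/sqrt(22 + 85) = -60173*sqrt(107)/107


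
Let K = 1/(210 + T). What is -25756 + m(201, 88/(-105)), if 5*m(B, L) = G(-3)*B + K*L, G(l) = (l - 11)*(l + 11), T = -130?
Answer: -158856611/5250 ≈ -30258.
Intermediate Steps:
G(l) = (-11 + l)*(11 + l)
K = 1/80 (K = 1/(210 - 130) = 1/80 ≈ 0.012500)
m(B, L) = -112*B/5 + L/400 (m(B, L) = ((-121 + (-3)**2)*B + L/80)/5 = ((-121 + 9)*B + L/80)/5 = (-112*B + L/80)/5 = -112*B/5 + L/400)
-25756 + m(201, 88/(-105)) = -25756 + (-112/5*201 + (88/(-105))/400) = -25756 + (-22512/5 + (88*(-1/105))/400) = -25756 + (-22512/5 + (1/400)*(-88/105)) = -25756 + (-22512/5 - 11/5250) = -25756 - 23637611/5250 = -158856611/5250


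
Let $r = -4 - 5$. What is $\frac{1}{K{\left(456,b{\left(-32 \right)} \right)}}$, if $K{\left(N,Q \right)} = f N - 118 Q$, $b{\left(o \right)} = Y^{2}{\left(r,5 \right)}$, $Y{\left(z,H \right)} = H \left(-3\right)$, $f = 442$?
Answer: $\frac{1}{175002} \approx 5.7142 \cdot 10^{-6}$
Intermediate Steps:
$r = -9$
$Y{\left(z,H \right)} = - 3 H$
$b{\left(o \right)} = 225$ ($b{\left(o \right)} = \left(\left(-3\right) 5\right)^{2} = \left(-15\right)^{2} = 225$)
$K{\left(N,Q \right)} = - 118 Q + 442 N$ ($K{\left(N,Q \right)} = 442 N - 118 Q = - 118 Q + 442 N$)
$\frac{1}{K{\left(456,b{\left(-32 \right)} \right)}} = \frac{1}{\left(-118\right) 225 + 442 \cdot 456} = \frac{1}{-26550 + 201552} = \frac{1}{175002}$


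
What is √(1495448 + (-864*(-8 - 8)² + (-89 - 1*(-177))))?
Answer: 4*√79647 ≈ 1128.9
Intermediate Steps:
√(1495448 + (-864*(-8 - 8)² + (-89 - 1*(-177)))) = √(1495448 + (-864*(-16)² + (-89 + 177))) = √(1495448 + (-864*256 + 88)) = √(1495448 + (-221184 + 88)) = √(1495448 - 221096) = √1274352 = 4*√79647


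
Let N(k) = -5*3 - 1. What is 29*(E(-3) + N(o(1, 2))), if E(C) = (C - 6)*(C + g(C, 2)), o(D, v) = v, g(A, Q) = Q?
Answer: -203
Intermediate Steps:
N(k) = -16 (N(k) = -15 - 1 = -16)
E(C) = (-6 + C)*(2 + C) (E(C) = (C - 6)*(C + 2) = (-6 + C)*(2 + C))
29*(E(-3) + N(o(1, 2))) = 29*((-12 + (-3)² - 4*(-3)) - 16) = 29*((-12 + 9 + 12) - 16) = 29*(9 - 16) = 29*(-7) = -203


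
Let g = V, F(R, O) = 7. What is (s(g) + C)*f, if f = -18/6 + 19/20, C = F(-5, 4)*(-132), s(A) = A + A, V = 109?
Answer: 14473/10 ≈ 1447.3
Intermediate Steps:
g = 109
s(A) = 2*A
C = -924 (C = 7*(-132) = -924)
f = -41/20 (f = -18*⅙ + 19*(1/20) = -3 + 19/20 = -41/20 ≈ -2.0500)
(s(g) + C)*f = (2*109 - 924)*(-41/20) = (218 - 924)*(-41/20) = -706*(-41/20) = 14473/10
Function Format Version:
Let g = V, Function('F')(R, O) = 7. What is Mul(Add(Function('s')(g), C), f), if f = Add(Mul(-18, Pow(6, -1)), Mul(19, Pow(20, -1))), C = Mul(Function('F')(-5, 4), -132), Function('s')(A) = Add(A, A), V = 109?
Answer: Rational(14473, 10) ≈ 1447.3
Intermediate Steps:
g = 109
Function('s')(A) = Mul(2, A)
C = -924 (C = Mul(7, -132) = -924)
f = Rational(-41, 20) (f = Add(Mul(-18, Rational(1, 6)), Mul(19, Rational(1, 20))) = Add(-3, Rational(19, 20)) = Rational(-41, 20) ≈ -2.0500)
Mul(Add(Function('s')(g), C), f) = Mul(Add(Mul(2, 109), -924), Rational(-41, 20)) = Mul(Add(218, -924), Rational(-41, 20)) = Mul(-706, Rational(-41, 20)) = Rational(14473, 10)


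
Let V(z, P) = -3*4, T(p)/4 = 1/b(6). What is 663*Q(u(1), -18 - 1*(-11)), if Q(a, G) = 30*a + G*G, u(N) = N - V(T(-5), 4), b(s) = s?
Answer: 291057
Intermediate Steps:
T(p) = ⅔ (T(p) = 4/6 = 4*(⅙) = ⅔)
V(z, P) = -12
u(N) = 12 + N (u(N) = N - 1*(-12) = N + 12 = 12 + N)
Q(a, G) = G² + 30*a (Q(a, G) = 30*a + G² = G² + 30*a)
663*Q(u(1), -18 - 1*(-11)) = 663*((-18 - 1*(-11))² + 30*(12 + 1)) = 663*((-18 + 11)² + 30*13) = 663*((-7)² + 390) = 663*(49 + 390) = 663*439 = 291057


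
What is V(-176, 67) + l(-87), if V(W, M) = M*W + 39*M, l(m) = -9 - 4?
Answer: -9192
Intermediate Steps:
l(m) = -13
V(W, M) = 39*M + M*W
V(-176, 67) + l(-87) = 67*(39 - 176) - 13 = 67*(-137) - 13 = -9179 - 13 = -9192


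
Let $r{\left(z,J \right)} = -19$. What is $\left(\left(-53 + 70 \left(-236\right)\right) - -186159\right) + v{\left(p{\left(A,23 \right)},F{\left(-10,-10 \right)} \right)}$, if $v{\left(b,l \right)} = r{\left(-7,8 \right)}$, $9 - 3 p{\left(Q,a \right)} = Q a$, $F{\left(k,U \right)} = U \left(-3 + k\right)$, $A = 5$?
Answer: $169567$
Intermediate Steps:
$p{\left(Q,a \right)} = 3 - \frac{Q a}{3}$
$v{\left(b,l \right)} = -19$
$\left(\left(-53 + 70 \left(-236\right)\right) - -186159\right) + v{\left(p{\left(A,23 \right)},F{\left(-10,-10 \right)} \right)} = \left(\left(-53 + 70 \left(-236\right)\right) - -186159\right) - 19 = \left(\left(-53 - 16520\right) + 186159\right) - 19 = \left(-16573 + 186159\right) - 19 = 169586 - 19 = 169567$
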